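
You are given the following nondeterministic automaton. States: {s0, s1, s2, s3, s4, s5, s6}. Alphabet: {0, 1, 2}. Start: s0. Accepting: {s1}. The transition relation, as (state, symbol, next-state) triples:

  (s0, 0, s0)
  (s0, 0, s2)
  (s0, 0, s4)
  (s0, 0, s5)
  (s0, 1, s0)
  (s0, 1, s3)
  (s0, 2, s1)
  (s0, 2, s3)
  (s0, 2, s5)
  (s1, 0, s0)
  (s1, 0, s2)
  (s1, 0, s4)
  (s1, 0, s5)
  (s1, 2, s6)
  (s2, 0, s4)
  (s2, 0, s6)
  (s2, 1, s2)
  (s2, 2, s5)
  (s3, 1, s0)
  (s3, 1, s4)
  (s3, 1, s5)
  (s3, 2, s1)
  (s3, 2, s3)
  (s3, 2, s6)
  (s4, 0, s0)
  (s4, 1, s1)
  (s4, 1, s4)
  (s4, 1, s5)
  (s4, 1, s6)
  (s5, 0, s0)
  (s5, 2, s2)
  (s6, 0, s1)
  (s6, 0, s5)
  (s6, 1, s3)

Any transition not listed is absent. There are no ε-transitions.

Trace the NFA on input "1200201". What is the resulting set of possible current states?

{s0, s1, s2, s3, s4, s5, s6}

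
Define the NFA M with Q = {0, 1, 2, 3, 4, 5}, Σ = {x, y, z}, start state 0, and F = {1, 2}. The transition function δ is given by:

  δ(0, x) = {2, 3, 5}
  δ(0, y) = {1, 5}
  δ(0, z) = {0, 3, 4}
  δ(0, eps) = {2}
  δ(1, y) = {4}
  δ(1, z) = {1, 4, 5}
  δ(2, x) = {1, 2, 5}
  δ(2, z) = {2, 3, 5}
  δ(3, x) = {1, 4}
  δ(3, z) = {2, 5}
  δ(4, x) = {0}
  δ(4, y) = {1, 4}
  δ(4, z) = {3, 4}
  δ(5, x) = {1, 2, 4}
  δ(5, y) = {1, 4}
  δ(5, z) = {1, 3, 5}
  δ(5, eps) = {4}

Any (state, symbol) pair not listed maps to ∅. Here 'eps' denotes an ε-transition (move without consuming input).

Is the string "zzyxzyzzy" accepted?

Yes

Start: ε-closure({0}) = {0, 2}.
Read 'z': {0, 2} → {0, 2, 3, 4, 5}.
Read 'z': {0, 2, 3, 4, 5} → {0, 1, 2, 3, 4, 5}.
Read 'y': {0, 1, 2, 3, 4, 5} → {1, 4, 5}.
Read 'x': {1, 4, 5} → {0, 1, 2, 4}.
Read 'z': {0, 1, 2, 4} → {0, 1, 2, 3, 4, 5}.
Read 'y': {0, 1, 2, 3, 4, 5} → {1, 4, 5}.
Read 'z': {1, 4, 5} → {1, 3, 4, 5}.
Read 'z': {1, 3, 4, 5} → {1, 2, 3, 4, 5}.
Read 'y': {1, 2, 3, 4, 5} → {1, 4}.
The final set {1, 4} contains the accepting state 1.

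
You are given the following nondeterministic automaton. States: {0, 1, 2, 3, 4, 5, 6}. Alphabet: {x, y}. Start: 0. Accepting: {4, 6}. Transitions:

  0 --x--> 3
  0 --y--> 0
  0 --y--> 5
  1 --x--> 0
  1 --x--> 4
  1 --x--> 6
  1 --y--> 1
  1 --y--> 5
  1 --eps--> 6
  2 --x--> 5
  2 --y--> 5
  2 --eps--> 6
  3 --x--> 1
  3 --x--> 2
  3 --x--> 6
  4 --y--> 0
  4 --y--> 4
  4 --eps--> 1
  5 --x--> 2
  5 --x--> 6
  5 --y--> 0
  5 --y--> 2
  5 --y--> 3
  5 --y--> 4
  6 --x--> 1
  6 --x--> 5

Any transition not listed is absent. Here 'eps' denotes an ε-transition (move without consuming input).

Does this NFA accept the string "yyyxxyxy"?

Start in {0}.
Read 'y': 0→{0, 5}; now {0, 5}.
Read 'y': 0→{0, 5}, 5→{0, 2, 3, 4}; union {0, 2, 3, 4, 5}; ε-closure = {0, 1, 2, 3, 4, 5, 6}.
Read 'y': 0→{0, 5}, 1→{1, 5}, 2→{5}, 3→∅, 4→{0, 4}, 5→{0, 2, 3, 4}, 6→∅; union {0, 1, 2, 3, 4, 5}; ε-closure = {0, 1, 2, 3, 4, 5, 6}.
Read 'x': 0→{3}, 1→{0, 4, 6}, 2→{5}, 3→{1, 2, 6}, 4→∅, 5→{2, 6}, 6→{1, 5}; now {0, 1, 2, 3, 4, 5, 6}.
Read 'x': 0→{3}, 1→{0, 4, 6}, 2→{5}, 3→{1, 2, 6}, 4→∅, 5→{2, 6}, 6→{1, 5}; now {0, 1, 2, 3, 4, 5, 6}.
Read 'y': 0→{0, 5}, 1→{1, 5}, 2→{5}, 3→∅, 4→{0, 4}, 5→{0, 2, 3, 4}, 6→∅; union {0, 1, 2, 3, 4, 5}; ε-closure = {0, 1, 2, 3, 4, 5, 6}.
Read 'x': 0→{3}, 1→{0, 4, 6}, 2→{5}, 3→{1, 2, 6}, 4→∅, 5→{2, 6}, 6→{1, 5}; now {0, 1, 2, 3, 4, 5, 6}.
Read 'y': 0→{0, 5}, 1→{1, 5}, 2→{5}, 3→∅, 4→{0, 4}, 5→{0, 2, 3, 4}, 6→∅; union {0, 1, 2, 3, 4, 5}; ε-closure = {0, 1, 2, 3, 4, 5, 6}.
The final set {0, 1, 2, 3, 4, 5, 6} contains the accepting states 4, 6.

Yes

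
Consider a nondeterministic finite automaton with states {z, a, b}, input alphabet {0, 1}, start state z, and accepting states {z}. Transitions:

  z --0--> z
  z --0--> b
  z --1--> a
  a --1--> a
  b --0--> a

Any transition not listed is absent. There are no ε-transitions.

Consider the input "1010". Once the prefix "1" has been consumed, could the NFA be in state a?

Yes

Start in {z}.
Read '1': z→{a}; now {a}.
State a is in {a}.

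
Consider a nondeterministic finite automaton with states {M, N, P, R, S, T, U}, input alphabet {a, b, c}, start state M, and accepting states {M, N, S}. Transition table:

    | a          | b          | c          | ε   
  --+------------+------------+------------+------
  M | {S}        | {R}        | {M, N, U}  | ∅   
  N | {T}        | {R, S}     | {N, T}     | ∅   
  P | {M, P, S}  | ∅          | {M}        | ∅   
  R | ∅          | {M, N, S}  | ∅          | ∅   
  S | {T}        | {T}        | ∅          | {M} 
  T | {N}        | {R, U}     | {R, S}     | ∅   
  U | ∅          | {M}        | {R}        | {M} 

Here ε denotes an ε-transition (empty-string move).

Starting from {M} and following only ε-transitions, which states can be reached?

Begin with {M}.
No ε-moves leave this set, so the closure equals the set itself.

{M}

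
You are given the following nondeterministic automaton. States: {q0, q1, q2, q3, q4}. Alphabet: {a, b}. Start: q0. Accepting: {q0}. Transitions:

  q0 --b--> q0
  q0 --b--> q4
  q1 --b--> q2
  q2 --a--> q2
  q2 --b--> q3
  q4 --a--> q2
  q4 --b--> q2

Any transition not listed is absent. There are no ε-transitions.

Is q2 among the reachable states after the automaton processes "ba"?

Start in {q0}.
Read 'b': q0→{q0, q4}; now {q0, q4}.
Read 'a': q0→∅, q4→{q2}; now {q2}.
State q2 is in {q2}.

Yes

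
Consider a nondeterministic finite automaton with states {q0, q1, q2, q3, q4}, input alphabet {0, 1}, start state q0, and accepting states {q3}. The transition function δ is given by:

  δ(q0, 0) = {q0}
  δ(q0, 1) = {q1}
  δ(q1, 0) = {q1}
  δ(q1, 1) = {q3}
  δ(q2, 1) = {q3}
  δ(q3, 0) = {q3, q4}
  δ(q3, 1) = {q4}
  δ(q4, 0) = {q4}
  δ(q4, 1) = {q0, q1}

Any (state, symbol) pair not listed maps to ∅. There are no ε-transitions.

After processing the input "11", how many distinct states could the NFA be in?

Start in {q0}.
Read '1': {q0} → {q1}.
Read '1': {q1} → {q3}.
That set has 1 state.

1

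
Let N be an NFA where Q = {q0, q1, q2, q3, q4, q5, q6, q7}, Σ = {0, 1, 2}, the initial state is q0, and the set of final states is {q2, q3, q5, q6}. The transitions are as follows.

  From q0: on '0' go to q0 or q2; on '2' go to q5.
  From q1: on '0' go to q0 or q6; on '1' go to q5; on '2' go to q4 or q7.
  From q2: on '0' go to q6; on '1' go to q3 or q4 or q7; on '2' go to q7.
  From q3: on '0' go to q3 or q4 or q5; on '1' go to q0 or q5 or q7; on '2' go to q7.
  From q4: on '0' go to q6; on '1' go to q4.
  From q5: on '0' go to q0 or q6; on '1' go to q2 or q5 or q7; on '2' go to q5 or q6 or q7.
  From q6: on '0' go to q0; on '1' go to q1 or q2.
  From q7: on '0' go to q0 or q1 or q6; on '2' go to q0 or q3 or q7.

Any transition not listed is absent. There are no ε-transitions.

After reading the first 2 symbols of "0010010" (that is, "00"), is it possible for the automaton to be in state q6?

Yes

Start in {q0}.
Read '0': q0→{q0, q2}; now {q0, q2}.
Read '0': q0→{q0, q2}, q2→{q6}; now {q0, q2, q6}.
State q6 is in {q0, q2, q6}.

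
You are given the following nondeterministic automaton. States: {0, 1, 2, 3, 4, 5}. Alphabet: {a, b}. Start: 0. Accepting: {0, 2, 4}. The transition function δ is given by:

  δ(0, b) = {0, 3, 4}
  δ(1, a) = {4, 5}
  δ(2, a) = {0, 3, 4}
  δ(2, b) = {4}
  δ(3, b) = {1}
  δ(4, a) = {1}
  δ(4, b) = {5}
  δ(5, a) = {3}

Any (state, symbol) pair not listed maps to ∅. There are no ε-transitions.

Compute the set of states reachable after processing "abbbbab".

Start in {0}.
Read 'a': 0→∅; now ∅.
The set is empty and remains empty for the remaining 6 symbols.

∅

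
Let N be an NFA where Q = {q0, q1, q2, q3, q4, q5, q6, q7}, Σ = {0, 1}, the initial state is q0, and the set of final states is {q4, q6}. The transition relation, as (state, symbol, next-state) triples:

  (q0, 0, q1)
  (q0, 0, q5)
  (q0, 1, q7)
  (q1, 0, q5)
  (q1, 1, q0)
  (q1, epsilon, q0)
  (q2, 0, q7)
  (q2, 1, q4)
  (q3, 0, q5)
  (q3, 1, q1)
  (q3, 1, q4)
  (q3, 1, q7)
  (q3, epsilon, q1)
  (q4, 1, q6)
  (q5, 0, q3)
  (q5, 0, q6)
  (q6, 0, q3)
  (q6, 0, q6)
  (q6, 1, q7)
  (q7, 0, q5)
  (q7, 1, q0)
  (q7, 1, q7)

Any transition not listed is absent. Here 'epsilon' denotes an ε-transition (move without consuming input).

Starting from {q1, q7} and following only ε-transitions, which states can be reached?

Begin with {q1, q7}.
ε-move q1 → q0; add q0.

{q0, q1, q7}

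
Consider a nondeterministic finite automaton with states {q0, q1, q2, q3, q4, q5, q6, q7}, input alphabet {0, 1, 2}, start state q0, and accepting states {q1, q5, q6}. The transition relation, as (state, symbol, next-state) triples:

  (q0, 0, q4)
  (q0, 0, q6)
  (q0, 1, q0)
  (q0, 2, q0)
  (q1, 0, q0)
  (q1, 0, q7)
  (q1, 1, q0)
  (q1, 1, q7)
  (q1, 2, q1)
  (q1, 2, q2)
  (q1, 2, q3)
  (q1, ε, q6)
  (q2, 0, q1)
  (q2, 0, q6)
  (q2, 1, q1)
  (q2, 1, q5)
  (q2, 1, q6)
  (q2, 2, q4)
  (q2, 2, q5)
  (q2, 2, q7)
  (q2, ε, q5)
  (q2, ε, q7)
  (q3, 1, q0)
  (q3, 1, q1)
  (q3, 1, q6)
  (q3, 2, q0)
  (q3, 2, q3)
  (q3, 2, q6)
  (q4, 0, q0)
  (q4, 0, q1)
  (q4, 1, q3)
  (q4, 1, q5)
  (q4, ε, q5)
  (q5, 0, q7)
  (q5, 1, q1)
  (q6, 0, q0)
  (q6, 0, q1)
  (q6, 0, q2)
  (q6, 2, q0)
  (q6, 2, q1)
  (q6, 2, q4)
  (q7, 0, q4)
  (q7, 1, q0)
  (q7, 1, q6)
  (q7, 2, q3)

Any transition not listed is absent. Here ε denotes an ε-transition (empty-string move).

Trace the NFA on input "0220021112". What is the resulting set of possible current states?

Start in {q0}.
Read '0': q0→{q4, q6}; union {q4, q6}; ε-closure = {q4, q5, q6}.
Read '2': q4→∅, q5→∅, q6→{q0, q1, q4}; union {q0, q1, q4}; ε-closure = {q0, q1, q4, q5, q6}.
Read '2': q0→{q0}, q1→{q1, q2, q3}, q4→∅, q5→∅, q6→{q0, q1, q4}; union {q0, q1, q2, q3, q4}; ε-closure = {q0, q1, q2, q3, q4, q5, q6, q7}.
Read '0': q0→{q4, q6}, q1→{q0, q7}, q2→{q1, q6}, q3→∅, q4→{q0, q1}, q5→{q7}, q6→{q0, q1, q2}, q7→{q4}; union {q0, q1, q2, q4, q6, q7}; ε-closure = {q0, q1, q2, q4, q5, q6, q7}.
Read '0': q0→{q4, q6}, q1→{q0, q7}, q2→{q1, q6}, q4→{q0, q1}, q5→{q7}, q6→{q0, q1, q2}, q7→{q4}; union {q0, q1, q2, q4, q6, q7}; ε-closure = {q0, q1, q2, q4, q5, q6, q7}.
Read '2': q0→{q0}, q1→{q1, q2, q3}, q2→{q4, q5, q7}, q4→∅, q5→∅, q6→{q0, q1, q4}, q7→{q3}; union {q0, q1, q2, q3, q4, q5, q7}; ε-closure = {q0, q1, q2, q3, q4, q5, q6, q7}.
Read '1': q0→{q0}, q1→{q0, q7}, q2→{q1, q5, q6}, q3→{q0, q1, q6}, q4→{q3, q5}, q5→{q1}, q6→∅, q7→{q0, q6}; now {q0, q1, q3, q5, q6, q7}.
Read '1': q0→{q0}, q1→{q0, q7}, q3→{q0, q1, q6}, q5→{q1}, q6→∅, q7→{q0, q6}; now {q0, q1, q6, q7}.
Read '1': q0→{q0}, q1→{q0, q7}, q6→∅, q7→{q0, q6}; now {q0, q6, q7}.
Read '2': q0→{q0}, q6→{q0, q1, q4}, q7→{q3}; union {q0, q1, q3, q4}; ε-closure = {q0, q1, q3, q4, q5, q6}.

{q0, q1, q3, q4, q5, q6}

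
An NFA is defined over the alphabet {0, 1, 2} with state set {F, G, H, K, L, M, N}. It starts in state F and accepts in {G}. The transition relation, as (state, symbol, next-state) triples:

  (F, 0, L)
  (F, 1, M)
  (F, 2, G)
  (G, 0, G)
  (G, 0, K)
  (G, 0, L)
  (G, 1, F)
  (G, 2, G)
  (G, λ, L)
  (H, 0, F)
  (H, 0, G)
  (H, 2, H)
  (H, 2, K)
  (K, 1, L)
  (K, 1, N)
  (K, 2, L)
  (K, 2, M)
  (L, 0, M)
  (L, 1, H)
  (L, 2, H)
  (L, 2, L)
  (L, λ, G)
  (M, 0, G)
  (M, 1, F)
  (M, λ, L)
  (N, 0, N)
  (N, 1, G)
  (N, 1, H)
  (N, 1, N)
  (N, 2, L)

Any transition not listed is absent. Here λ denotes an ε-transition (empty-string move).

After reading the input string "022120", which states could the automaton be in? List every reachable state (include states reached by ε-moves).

{F, G, K, L, M}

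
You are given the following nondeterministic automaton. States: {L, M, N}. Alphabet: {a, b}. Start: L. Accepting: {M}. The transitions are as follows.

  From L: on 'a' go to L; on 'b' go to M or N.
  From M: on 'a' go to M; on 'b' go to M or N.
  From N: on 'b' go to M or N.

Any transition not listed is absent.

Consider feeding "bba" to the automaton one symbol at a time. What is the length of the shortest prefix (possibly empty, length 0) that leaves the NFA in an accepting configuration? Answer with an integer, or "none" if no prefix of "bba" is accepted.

1

Start in {L}.
Read 'b': L→{M, N}; now {M, N}.
None of the earlier sets intersect F, but {M, N} does.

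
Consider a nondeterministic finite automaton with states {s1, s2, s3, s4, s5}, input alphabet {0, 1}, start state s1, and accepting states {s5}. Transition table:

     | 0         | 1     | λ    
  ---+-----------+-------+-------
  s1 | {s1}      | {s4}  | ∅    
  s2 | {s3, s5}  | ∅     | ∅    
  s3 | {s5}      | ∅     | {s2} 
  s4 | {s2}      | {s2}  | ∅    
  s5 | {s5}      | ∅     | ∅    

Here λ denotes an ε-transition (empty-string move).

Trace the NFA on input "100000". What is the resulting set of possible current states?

Start in {s1}.
Read '1': s1→{s4}; now {s4}.
Read '0': s4→{s2}; now {s2}.
Read '0': s2→{s3, s5}; union {s3, s5}; ε-closure = {s2, s3, s5}.
Read '0': s2→{s3, s5}, s3→{s5}, s5→{s5}; union {s3, s5}; ε-closure = {s2, s3, s5}.
Read '0': s2→{s3, s5}, s3→{s5}, s5→{s5}; union {s3, s5}; ε-closure = {s2, s3, s5}.
Read '0': s2→{s3, s5}, s3→{s5}, s5→{s5}; union {s3, s5}; ε-closure = {s2, s3, s5}.

{s2, s3, s5}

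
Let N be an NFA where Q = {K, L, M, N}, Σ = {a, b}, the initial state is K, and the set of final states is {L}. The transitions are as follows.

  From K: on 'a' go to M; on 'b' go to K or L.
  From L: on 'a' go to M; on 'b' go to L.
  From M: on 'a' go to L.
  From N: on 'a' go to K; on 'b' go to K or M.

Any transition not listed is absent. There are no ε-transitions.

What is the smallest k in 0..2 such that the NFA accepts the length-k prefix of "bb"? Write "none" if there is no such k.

1

Start in {K}.
Read 'b': K→{K, L}; now {K, L}.
None of the earlier sets intersect F, but {K, L} does.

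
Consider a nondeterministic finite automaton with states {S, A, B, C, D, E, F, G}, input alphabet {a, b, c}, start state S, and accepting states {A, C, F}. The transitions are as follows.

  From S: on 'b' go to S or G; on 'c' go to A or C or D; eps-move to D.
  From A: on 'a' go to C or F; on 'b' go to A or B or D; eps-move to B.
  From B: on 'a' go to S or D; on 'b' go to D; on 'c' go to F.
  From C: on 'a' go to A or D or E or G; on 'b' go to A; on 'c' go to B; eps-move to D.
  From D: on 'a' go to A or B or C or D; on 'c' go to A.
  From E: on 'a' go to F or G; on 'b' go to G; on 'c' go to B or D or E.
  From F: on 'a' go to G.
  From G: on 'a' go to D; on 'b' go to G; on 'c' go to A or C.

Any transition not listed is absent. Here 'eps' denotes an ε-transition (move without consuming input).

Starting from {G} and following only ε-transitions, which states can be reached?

Begin with {G}.
No ε-moves leave this set, so the closure equals the set itself.

{G}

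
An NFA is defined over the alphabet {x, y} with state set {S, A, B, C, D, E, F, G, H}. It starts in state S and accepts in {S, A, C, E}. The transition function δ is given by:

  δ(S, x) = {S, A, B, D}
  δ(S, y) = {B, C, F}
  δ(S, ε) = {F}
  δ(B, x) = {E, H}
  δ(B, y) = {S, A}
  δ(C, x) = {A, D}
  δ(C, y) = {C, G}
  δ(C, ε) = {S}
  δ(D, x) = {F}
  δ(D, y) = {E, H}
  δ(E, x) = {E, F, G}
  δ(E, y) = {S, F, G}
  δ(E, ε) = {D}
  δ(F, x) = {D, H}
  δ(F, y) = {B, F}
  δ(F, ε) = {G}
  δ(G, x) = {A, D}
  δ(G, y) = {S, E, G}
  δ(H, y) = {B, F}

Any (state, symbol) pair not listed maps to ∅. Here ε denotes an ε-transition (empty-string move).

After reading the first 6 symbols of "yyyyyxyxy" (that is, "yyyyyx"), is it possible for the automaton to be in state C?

Start: ε-closure({S}) = {S, F, G}.
Read 'y': {S, F, G} → {S, B, C, D, E, F, G}.
Read 'y': {S, B, C, D, E, F, G} → {S, A, B, C, D, E, F, G, H}.
Read 'y': {S, A, B, C, D, E, F, G, H} → {S, A, B, C, D, E, F, G, H}.
Read 'y': {S, A, B, C, D, E, F, G, H} → {S, A, B, C, D, E, F, G, H}.
Read 'y': {S, A, B, C, D, E, F, G, H} → {S, A, B, C, D, E, F, G, H}.
Read 'x': {S, A, B, C, D, E, F, G, H} → {S, A, B, D, E, F, G, H}.
State C is not in {S, A, B, D, E, F, G, H}.

No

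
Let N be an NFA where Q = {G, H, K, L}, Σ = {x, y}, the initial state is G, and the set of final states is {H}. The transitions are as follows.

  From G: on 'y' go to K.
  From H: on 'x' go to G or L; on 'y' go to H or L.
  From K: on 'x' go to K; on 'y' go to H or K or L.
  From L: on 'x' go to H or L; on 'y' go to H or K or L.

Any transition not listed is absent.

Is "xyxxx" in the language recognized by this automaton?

Start in {G}.
Read 'x': {G} → ∅.
The set is empty and remains empty for the remaining 4 symbols.
The final set ∅ contains no accepting state.

No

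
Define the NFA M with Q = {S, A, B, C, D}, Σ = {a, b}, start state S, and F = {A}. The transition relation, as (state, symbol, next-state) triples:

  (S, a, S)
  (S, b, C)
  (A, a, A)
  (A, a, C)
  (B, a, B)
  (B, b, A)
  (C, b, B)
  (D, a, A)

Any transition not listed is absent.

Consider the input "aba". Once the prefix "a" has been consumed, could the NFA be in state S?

Start in {S}.
Read 'a': S→{S}; now {S}.
State S is in {S}.

Yes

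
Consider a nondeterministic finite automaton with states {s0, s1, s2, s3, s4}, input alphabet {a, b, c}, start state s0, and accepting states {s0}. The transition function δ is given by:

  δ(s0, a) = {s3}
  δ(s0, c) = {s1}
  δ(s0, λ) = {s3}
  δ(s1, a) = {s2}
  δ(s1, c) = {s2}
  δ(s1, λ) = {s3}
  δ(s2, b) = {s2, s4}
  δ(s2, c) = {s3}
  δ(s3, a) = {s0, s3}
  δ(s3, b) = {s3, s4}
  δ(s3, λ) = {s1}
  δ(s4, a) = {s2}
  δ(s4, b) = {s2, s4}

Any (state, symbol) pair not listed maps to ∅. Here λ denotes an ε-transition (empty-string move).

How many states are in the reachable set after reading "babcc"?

3

Start: ε-closure({s0}) = {s0, s1, s3}.
Read 'b': s0→∅, s1→∅, s3→{s3, s4}; union {s3, s4}; ε-closure = {s1, s3, s4}.
Read 'a': s1→{s2}, s3→{s0, s3}, s4→{s2}; union {s0, s2, s3}; ε-closure = {s0, s1, s2, s3}.
Read 'b': s0→∅, s1→∅, s2→{s2, s4}, s3→{s3, s4}; union {s2, s3, s4}; ε-closure = {s1, s2, s3, s4}.
Read 'c': s1→{s2}, s2→{s3}, s3→∅, s4→∅; union {s2, s3}; ε-closure = {s1, s2, s3}.
Read 'c': s1→{s2}, s2→{s3}, s3→∅; union {s2, s3}; ε-closure = {s1, s2, s3}.
That set has 3 states.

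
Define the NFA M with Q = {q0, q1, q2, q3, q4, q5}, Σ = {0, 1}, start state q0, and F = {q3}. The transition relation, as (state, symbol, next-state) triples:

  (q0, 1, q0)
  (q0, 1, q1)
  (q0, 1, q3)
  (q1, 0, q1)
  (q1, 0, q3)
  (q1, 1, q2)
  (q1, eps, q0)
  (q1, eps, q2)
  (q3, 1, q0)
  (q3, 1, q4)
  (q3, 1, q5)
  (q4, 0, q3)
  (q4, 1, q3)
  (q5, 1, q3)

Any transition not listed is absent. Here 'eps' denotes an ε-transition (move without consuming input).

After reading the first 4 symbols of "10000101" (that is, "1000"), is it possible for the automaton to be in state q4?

No

Start in {q0}.
Read '1': {q0} → {q0, q1, q2, q3}.
Read '0': {q0, q1, q2, q3} → {q0, q1, q2, q3}.
Read '0': {q0, q1, q2, q3} → {q0, q1, q2, q3}.
Read '0': {q0, q1, q2, q3} → {q0, q1, q2, q3}.
State q4 is not in {q0, q1, q2, q3}.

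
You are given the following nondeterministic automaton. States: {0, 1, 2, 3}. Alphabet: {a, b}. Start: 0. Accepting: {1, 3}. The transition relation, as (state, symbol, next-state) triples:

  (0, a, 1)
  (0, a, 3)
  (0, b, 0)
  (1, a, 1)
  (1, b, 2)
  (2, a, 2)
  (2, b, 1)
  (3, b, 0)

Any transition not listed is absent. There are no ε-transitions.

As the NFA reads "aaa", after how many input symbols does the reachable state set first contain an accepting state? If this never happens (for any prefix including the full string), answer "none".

1

Start in {0}.
Read 'a': 0→{1, 3}; now {1, 3}.
None of the earlier sets intersect F, but {1, 3} does.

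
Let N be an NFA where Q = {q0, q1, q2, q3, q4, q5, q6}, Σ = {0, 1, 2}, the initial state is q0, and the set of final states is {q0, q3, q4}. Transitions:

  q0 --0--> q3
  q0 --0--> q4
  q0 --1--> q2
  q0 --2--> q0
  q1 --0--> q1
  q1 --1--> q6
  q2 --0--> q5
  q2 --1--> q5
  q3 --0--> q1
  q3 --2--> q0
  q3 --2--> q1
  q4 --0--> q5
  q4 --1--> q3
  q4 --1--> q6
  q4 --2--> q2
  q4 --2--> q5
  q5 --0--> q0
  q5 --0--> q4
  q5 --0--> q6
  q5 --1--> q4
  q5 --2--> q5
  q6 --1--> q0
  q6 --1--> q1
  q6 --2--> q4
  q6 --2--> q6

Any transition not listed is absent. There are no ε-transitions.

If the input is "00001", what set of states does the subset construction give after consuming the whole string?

Start in {q0}.
Read '0': q0→{q3, q4}; now {q3, q4}.
Read '0': q3→{q1}, q4→{q5}; now {q1, q5}.
Read '0': q1→{q1}, q5→{q0, q4, q6}; now {q0, q1, q4, q6}.
Read '0': q0→{q3, q4}, q1→{q1}, q4→{q5}, q6→∅; now {q1, q3, q4, q5}.
Read '1': q1→{q6}, q3→∅, q4→{q3, q6}, q5→{q4}; now {q3, q4, q6}.

{q3, q4, q6}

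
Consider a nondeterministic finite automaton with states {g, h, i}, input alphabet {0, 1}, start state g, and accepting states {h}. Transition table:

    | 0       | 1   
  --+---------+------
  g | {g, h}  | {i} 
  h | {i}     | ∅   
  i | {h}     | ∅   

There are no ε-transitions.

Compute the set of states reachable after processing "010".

{h}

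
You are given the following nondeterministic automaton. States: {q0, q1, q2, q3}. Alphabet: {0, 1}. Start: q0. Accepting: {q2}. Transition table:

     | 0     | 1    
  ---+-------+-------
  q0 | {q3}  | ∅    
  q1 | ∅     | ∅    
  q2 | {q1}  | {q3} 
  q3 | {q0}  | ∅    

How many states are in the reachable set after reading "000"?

1

Start in {q0}.
Read '0': {q0} → {q3}.
Read '0': {q3} → {q0}.
Read '0': {q0} → {q3}.
That set has 1 state.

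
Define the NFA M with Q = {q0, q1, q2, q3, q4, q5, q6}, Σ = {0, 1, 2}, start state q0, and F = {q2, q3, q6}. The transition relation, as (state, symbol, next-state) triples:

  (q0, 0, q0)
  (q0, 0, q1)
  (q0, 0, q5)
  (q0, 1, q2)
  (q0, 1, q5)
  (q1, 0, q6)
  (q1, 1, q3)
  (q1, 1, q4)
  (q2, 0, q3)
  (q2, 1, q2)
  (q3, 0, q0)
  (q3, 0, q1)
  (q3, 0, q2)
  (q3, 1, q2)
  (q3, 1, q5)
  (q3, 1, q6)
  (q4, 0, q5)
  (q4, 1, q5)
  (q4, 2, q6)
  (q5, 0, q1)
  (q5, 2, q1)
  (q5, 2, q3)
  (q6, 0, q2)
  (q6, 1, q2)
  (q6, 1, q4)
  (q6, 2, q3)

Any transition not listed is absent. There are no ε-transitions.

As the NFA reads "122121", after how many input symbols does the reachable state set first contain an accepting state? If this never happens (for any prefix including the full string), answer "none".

Start in {q0}.
Read '1': {q0} → {q2, q5}.
None of the earlier sets intersect F, but {q2, q5} does.

1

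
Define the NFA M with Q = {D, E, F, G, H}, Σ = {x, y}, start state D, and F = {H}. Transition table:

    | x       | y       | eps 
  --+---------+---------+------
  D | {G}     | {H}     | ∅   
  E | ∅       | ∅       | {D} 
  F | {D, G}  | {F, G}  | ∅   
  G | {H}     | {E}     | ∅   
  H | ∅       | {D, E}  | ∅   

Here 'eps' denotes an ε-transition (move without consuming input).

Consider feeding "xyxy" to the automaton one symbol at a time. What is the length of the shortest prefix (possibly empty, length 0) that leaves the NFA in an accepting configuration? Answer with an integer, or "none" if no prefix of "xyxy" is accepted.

Start in {D}.
Read 'x': {D} → {G}.
Read 'y': {G} → {D, E}.
Read 'x': {D, E} → {G}.
Read 'y': {G} → {D, E}.
No reachable set along the way intersects F.

none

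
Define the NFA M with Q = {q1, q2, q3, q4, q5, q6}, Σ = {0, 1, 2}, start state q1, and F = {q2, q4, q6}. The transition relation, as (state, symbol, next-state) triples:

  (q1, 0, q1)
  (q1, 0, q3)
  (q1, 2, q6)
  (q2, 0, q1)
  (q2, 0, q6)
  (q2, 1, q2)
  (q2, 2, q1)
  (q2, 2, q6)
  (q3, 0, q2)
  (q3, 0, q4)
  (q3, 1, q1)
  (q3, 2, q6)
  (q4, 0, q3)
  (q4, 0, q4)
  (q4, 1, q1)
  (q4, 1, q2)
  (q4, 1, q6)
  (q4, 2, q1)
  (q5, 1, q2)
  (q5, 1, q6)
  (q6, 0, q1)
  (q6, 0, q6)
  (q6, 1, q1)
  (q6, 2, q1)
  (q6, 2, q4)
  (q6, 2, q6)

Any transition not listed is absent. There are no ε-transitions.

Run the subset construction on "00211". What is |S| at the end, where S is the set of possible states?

0

Start in {q1}.
Read '0': q1→{q1, q3}; now {q1, q3}.
Read '0': q1→{q1, q3}, q3→{q2, q4}; now {q1, q2, q3, q4}.
Read '2': q1→{q6}, q2→{q1, q6}, q3→{q6}, q4→{q1}; now {q1, q6}.
Read '1': q1→∅, q6→{q1}; now {q1}.
Read '1': q1→∅; now ∅.
That set has 0 states.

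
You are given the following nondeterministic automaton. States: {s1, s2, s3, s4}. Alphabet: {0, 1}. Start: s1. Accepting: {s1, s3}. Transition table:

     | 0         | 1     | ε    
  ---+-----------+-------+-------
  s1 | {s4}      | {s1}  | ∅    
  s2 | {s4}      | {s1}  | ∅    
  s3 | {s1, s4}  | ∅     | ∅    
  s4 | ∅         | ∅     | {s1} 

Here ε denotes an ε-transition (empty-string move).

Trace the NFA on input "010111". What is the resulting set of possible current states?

Start in {s1}.
Read '0': {s1} → {s1, s4}.
Read '1': {s1, s4} → {s1}.
Read '0': {s1} → {s1, s4}.
Read '1': {s1, s4} → {s1}.
Read '1': {s1} → {s1}.
Read '1': {s1} → {s1}.

{s1}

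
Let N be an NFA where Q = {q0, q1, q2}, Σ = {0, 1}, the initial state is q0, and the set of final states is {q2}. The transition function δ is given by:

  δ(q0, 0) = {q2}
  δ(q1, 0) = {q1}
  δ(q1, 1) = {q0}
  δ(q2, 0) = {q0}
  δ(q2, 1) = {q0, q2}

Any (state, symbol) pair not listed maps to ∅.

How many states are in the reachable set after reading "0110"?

2

Start in {q0}.
Read '0': {q0} → {q2}.
Read '1': {q2} → {q0, q2}.
Read '1': {q0, q2} → {q0, q2}.
Read '0': {q0, q2} → {q0, q2}.
That set has 2 states.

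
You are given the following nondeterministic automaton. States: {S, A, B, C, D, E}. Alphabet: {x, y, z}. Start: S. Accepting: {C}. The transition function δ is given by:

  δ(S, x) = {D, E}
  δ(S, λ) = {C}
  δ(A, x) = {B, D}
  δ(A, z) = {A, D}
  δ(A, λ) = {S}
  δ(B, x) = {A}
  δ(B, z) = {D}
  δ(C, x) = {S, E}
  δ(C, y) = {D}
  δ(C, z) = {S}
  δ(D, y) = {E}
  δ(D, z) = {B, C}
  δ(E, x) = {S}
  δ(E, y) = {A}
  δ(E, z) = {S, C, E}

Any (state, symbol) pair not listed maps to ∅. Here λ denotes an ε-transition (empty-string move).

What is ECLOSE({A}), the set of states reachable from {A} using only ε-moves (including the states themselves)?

{S, A, C}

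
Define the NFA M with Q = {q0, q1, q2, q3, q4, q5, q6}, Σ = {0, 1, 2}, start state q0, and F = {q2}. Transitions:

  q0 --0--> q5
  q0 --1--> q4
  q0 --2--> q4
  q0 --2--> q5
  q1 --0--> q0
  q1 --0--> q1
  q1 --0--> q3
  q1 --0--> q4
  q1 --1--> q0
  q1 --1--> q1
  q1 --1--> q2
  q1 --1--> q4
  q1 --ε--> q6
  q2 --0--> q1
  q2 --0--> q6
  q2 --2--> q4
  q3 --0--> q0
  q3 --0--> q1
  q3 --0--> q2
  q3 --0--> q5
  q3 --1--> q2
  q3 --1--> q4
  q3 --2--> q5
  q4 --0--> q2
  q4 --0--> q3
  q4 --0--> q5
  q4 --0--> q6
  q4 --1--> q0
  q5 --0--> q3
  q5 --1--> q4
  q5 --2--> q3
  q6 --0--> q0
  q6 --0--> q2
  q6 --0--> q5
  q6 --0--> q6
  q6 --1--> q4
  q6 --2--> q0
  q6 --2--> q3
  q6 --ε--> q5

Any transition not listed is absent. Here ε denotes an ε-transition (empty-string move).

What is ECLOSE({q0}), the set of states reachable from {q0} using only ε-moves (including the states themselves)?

Begin with {q0}.
No ε-moves leave this set, so the closure equals the set itself.

{q0}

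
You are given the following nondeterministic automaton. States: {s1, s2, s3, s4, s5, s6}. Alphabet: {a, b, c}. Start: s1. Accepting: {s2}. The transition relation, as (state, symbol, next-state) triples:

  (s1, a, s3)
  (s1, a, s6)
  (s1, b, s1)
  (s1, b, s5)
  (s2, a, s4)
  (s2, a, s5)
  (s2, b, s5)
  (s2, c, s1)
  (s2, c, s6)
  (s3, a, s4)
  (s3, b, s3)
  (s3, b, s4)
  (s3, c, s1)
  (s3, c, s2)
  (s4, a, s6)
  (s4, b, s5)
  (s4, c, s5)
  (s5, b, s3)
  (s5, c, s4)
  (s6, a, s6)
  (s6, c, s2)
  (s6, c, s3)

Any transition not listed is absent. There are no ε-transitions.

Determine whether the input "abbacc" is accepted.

Yes

Start in {s1}.
Read 'a': {s1} → {s3, s6}.
Read 'b': {s3, s6} → {s3, s4}.
Read 'b': {s3, s4} → {s3, s4, s5}.
Read 'a': {s3, s4, s5} → {s4, s6}.
Read 'c': {s4, s6} → {s2, s3, s5}.
Read 'c': {s2, s3, s5} → {s1, s2, s4, s6}.
The final set {s1, s2, s4, s6} contains the accepting state s2.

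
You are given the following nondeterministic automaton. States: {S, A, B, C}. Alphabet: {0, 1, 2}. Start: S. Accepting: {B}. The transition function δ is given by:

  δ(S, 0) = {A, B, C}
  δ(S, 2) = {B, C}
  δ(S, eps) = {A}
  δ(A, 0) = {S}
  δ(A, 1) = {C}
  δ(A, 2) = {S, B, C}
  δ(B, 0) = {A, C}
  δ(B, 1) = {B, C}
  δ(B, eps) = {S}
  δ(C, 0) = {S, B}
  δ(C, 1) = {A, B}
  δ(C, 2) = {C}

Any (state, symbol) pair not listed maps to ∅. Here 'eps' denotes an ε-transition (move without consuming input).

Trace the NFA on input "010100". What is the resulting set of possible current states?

{S, A, B, C}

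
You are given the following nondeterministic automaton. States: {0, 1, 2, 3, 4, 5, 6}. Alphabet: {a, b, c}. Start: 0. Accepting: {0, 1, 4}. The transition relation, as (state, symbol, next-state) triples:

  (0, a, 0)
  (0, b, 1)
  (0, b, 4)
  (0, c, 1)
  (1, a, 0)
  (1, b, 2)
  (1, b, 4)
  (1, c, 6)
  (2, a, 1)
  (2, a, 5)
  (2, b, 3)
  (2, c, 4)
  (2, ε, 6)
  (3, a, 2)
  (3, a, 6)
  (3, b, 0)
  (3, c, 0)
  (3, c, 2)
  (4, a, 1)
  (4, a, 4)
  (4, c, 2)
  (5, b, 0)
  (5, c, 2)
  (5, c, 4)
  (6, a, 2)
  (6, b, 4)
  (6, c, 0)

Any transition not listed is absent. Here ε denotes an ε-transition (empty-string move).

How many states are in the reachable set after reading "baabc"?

4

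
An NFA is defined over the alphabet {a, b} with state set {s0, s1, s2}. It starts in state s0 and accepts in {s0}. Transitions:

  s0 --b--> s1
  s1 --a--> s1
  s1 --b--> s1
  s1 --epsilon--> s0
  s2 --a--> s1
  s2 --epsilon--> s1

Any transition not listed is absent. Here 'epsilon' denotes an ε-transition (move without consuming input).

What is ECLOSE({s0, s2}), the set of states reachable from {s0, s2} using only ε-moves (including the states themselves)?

{s0, s1, s2}

Begin with {s0, s2}.
ε-move s2 → s1; add s1.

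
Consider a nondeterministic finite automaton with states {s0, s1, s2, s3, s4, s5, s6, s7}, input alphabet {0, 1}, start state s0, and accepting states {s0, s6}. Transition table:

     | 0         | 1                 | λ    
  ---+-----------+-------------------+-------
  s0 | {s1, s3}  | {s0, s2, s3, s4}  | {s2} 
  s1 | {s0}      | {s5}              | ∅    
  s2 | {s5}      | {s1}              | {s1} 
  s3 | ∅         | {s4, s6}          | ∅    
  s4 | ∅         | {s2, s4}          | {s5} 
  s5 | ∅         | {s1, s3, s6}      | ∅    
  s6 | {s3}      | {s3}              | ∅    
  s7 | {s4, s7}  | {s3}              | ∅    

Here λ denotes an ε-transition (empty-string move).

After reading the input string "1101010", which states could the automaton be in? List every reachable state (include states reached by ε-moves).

Start: ε-closure({s0}) = {s0, s1, s2}.
Read '1': s0→{s0, s2, s3, s4}, s1→{s5}, s2→{s1}; now {s0, s1, s2, s3, s4, s5}.
Read '1': s0→{s0, s2, s3, s4}, s1→{s5}, s2→{s1}, s3→{s4, s6}, s4→{s2, s4}, s5→{s1, s3, s6}; now {s0, s1, s2, s3, s4, s5, s6}.
Read '0': s0→{s1, s3}, s1→{s0}, s2→{s5}, s3→∅, s4→∅, s5→∅, s6→{s3}; union {s0, s1, s3, s5}; ε-closure = {s0, s1, s2, s3, s5}.
Read '1': s0→{s0, s2, s3, s4}, s1→{s5}, s2→{s1}, s3→{s4, s6}, s5→{s1, s3, s6}; now {s0, s1, s2, s3, s4, s5, s6}.
Read '0': s0→{s1, s3}, s1→{s0}, s2→{s5}, s3→∅, s4→∅, s5→∅, s6→{s3}; union {s0, s1, s3, s5}; ε-closure = {s0, s1, s2, s3, s5}.
Read '1': s0→{s0, s2, s3, s4}, s1→{s5}, s2→{s1}, s3→{s4, s6}, s5→{s1, s3, s6}; now {s0, s1, s2, s3, s4, s5, s6}.
Read '0': s0→{s1, s3}, s1→{s0}, s2→{s5}, s3→∅, s4→∅, s5→∅, s6→{s3}; union {s0, s1, s3, s5}; ε-closure = {s0, s1, s2, s3, s5}.

{s0, s1, s2, s3, s5}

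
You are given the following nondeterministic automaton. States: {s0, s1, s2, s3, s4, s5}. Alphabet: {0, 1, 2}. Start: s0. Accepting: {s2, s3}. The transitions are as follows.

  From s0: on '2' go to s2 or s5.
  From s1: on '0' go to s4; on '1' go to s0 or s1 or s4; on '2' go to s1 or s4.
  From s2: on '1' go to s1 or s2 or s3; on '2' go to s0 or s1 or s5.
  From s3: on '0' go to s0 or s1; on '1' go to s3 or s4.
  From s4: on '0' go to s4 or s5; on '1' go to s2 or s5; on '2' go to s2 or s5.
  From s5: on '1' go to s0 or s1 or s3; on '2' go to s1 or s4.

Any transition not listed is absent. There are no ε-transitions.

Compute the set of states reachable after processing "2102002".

Start in {s0}.
Read '2': s0→{s2, s5}; now {s2, s5}.
Read '1': s2→{s1, s2, s3}, s5→{s0, s1, s3}; now {s0, s1, s2, s3}.
Read '0': s0→∅, s1→{s4}, s2→∅, s3→{s0, s1}; now {s0, s1, s4}.
Read '2': s0→{s2, s5}, s1→{s1, s4}, s4→{s2, s5}; now {s1, s2, s4, s5}.
Read '0': s1→{s4}, s2→∅, s4→{s4, s5}, s5→∅; now {s4, s5}.
Read '0': s4→{s4, s5}, s5→∅; now {s4, s5}.
Read '2': s4→{s2, s5}, s5→{s1, s4}; now {s1, s2, s4, s5}.

{s1, s2, s4, s5}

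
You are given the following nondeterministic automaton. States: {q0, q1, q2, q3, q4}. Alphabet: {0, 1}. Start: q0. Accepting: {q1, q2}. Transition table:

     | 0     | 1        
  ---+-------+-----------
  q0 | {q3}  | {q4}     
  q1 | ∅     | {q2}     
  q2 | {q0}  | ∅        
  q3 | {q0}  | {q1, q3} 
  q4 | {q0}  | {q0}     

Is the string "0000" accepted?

Start in {q0}.
Read '0': q0→{q3}; now {q3}.
Read '0': q3→{q0}; now {q0}.
Read '0': q0→{q3}; now {q3}.
Read '0': q3→{q0}; now {q0}.
The final set {q0} contains no accepting state.

No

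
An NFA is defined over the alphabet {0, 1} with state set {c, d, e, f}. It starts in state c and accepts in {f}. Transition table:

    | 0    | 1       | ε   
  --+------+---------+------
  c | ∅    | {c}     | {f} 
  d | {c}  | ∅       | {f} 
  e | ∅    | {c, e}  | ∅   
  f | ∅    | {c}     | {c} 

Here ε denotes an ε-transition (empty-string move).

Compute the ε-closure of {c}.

Begin with {c}.
ε-move c → f; add f.

{c, f}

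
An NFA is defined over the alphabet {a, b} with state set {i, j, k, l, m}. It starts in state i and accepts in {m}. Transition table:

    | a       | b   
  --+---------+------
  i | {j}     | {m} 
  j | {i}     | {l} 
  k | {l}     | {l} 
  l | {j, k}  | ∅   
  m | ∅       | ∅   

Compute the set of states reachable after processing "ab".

{l}

Start in {i}.
Read 'a': i→{j}; now {j}.
Read 'b': j→{l}; now {l}.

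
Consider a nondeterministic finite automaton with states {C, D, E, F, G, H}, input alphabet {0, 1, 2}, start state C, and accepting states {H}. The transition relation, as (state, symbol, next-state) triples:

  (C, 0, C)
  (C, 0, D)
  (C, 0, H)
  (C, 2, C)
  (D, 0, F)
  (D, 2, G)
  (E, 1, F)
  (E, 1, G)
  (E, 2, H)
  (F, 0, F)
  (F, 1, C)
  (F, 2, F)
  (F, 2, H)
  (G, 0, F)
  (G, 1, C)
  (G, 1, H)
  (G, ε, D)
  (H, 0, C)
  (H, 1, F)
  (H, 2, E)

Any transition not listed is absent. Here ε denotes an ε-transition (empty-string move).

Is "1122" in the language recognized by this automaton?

No

Start in {C}.
Read '1': C→∅; now ∅.
The set is empty and remains empty for the remaining 3 symbols.
The final set ∅ contains no accepting state.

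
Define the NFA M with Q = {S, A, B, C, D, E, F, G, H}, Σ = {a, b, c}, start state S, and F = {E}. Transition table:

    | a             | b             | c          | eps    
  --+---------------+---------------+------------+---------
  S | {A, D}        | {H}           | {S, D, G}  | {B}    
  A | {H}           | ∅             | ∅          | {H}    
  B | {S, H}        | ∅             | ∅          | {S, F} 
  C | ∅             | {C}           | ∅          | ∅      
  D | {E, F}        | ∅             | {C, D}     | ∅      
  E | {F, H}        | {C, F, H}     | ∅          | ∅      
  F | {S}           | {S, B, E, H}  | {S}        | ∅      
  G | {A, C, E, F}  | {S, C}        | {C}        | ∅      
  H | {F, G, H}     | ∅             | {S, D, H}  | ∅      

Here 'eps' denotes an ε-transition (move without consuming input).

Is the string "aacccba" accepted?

Start: ε-closure({S}) = {S, B, F}.
Read 'a': {S, B, F} → {S, A, B, D, F, H}.
Read 'a': {S, A, B, D, F, H} → {S, A, B, D, E, F, G, H}.
Read 'c': {S, A, B, D, E, F, G, H} → {S, B, C, D, F, G, H}.
Read 'c': {S, B, C, D, F, G, H} → {S, B, C, D, F, G, H}.
Read 'c': {S, B, C, D, F, G, H} → {S, B, C, D, F, G, H}.
Read 'b': {S, B, C, D, F, G, H} → {S, B, C, E, F, H}.
Read 'a': {S, B, C, E, F, H} → {S, A, B, D, F, G, H}.
The final set {S, A, B, D, F, G, H} contains no accepting state.

No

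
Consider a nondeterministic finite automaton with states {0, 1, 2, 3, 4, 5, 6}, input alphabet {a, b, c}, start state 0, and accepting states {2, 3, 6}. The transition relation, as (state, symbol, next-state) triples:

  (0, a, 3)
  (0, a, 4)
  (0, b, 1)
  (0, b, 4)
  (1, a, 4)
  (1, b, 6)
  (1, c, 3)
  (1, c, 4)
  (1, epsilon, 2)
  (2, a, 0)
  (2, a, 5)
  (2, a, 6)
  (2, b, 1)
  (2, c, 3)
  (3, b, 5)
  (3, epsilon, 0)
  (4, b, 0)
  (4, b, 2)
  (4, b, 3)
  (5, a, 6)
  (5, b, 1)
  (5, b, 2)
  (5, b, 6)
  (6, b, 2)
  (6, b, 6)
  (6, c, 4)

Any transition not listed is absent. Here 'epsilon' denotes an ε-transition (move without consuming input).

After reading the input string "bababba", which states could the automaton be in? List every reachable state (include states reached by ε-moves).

Start in {0}.
Read 'b': {0} → {1, 2, 4}.
Read 'a': {1, 2, 4} → {0, 4, 5, 6}.
Read 'b': {0, 4, 5, 6} → {0, 1, 2, 3, 4, 6}.
Read 'a': {0, 1, 2, 3, 4, 6} → {0, 3, 4, 5, 6}.
Read 'b': {0, 3, 4, 5, 6} → {0, 1, 2, 3, 4, 5, 6}.
Read 'b': {0, 1, 2, 3, 4, 5, 6} → {0, 1, 2, 3, 4, 5, 6}.
Read 'a': {0, 1, 2, 3, 4, 5, 6} → {0, 3, 4, 5, 6}.

{0, 3, 4, 5, 6}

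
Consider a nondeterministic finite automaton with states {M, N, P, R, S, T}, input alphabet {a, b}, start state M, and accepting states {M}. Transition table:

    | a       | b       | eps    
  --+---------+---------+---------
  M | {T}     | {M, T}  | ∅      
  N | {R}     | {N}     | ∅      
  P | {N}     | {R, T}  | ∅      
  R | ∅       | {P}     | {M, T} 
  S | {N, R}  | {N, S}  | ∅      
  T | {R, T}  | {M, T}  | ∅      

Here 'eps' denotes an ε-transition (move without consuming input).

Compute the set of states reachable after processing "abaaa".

{M, R, T}

Start in {M}.
Read 'a': M→{T}; now {T}.
Read 'b': T→{M, T}; now {M, T}.
Read 'a': M→{T}, T→{R, T}; union {R, T}; ε-closure = {M, R, T}.
Read 'a': M→{T}, R→∅, T→{R, T}; union {R, T}; ε-closure = {M, R, T}.
Read 'a': M→{T}, R→∅, T→{R, T}; union {R, T}; ε-closure = {M, R, T}.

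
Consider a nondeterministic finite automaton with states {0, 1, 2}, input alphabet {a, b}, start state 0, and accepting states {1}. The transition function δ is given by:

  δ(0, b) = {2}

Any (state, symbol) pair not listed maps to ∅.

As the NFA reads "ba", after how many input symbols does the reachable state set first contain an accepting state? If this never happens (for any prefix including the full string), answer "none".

none

Start in {0}.
Read 'b': 0→{2}; now {2}.
Read 'a': 2→∅; now ∅.
No reachable set along the way intersects F.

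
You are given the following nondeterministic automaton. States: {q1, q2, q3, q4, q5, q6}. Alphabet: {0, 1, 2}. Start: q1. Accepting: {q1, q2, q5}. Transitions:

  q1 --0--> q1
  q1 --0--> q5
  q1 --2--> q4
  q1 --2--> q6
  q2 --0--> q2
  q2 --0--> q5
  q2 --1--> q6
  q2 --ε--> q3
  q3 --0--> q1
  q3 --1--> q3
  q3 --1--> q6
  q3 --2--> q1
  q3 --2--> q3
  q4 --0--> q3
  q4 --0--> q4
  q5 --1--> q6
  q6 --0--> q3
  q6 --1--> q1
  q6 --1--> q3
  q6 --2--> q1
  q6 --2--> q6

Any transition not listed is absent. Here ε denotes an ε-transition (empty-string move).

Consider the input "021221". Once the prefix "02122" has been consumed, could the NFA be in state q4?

Yes

Start in {q1}.
Read '0': q1→{q1, q5}; now {q1, q5}.
Read '2': q1→{q4, q6}, q5→∅; now {q4, q6}.
Read '1': q4→∅, q6→{q1, q3}; now {q1, q3}.
Read '2': q1→{q4, q6}, q3→{q1, q3}; now {q1, q3, q4, q6}.
Read '2': q1→{q4, q6}, q3→{q1, q3}, q4→∅, q6→{q1, q6}; now {q1, q3, q4, q6}.
State q4 is in {q1, q3, q4, q6}.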